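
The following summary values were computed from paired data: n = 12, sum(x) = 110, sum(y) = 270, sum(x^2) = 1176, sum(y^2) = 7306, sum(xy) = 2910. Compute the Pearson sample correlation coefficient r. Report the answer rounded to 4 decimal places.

S_xy = nΣxy − ΣxΣy = 12·2910 − 110·270 = 34920 − 29700 = 5220
S_xx = nΣx² − (Σx)² = 12·1176 − 110² = 14112 − 12100 = 2012
S_yy = nΣy² − (Σy)² = 12·7306 − 270² = 87672 − 72900 = 14772
r = S_xy / √(S_xx·S_yy) = 5220 / √(2012·14772) = 5220 / √29721264 = 5220 / 5451.7212 = 0.9575

0.9575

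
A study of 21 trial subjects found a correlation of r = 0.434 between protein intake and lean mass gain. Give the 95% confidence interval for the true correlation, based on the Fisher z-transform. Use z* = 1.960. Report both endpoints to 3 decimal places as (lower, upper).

(0.003, 0.729)

Fisher z: z_r = atanh(r) = ½·ln((1+0.434)/(1−0.434)) = 0.464814
SE(z) = 1/√(n−3) = 1/√18 = 0.235702
95% ⇒ z* = 1.960; margin = 1.960·0.235702 = 0.461976
CI on z-scale: (0.002838, 0.926790)
Back-transform: tanh(0.002838) = 0.002838, tanh(0.926790) = 0.729094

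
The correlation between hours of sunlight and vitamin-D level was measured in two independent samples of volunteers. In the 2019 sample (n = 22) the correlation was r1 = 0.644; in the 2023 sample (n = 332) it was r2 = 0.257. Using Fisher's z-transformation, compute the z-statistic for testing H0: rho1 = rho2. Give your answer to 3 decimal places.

Fisher z-transforms: z1 = atanh(0.644) = 0.764978, z2 = atanh(0.257) = 0.262894; difference d = 0.502084
Var(d) = 1/19 + 1/329 = 0.0526316 + 0.0030395 = 0.0556711
z = d/√Var(d) = 0.502084 / √0.0556711 = 0.502084 / 0.235947 = 2.128

2.128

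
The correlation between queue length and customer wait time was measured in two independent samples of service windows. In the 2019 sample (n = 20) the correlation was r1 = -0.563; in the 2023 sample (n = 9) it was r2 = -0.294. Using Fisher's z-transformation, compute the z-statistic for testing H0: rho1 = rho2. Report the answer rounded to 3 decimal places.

z1 = atanh(-0.563) = -0.637215,  z2 = atanh(-0.294) = -0.302939
SE = √(1/(n1−3) + 1/(n2−3)) = √(1/17 + 1/6) = √(0.0588235 + 0.1666667) = √0.2254902 = 0.474858
z = (z1 − z2)/SE = (-0.637215 − (-0.302939)) / 0.474858 = -0.334276 / 0.474858 = -0.704

-0.704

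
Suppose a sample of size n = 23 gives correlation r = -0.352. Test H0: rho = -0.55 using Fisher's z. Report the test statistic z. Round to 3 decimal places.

Fisher z: atanh(-0.352) = -0.367725, atanh(-0.55) = -0.618381
z = (z_r − z_0)·√(n−3) = (-0.367725 − (-0.618381))·√20 = 0.250656 · 4.472136 = 1.121

1.121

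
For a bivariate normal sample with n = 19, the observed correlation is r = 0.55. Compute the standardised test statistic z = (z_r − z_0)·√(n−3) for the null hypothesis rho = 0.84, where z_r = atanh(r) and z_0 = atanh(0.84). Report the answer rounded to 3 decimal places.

z_r = atanh(0.55) = 0.618381,  z_0 = atanh(0.84) = 1.221174
SE = 1/√(n−3) = 1/√16 = 0.250000
z = (z_r − z_0)/SE = (0.618381 − 1.221174) / 0.250000 = -0.602793 / 0.250000 = -2.411

-2.411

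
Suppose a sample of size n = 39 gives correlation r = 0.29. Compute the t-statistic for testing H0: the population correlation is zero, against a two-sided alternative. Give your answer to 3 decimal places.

1.843

1 − r² = 1 − 0.0841 = 0.9159;  √(1−r²) = 0.957027
√(n−2) = √37 = 6.082763
t = r·√(n−2)/√(1−r²) = 0.29 · 6.082763 / 0.957027 = 1.843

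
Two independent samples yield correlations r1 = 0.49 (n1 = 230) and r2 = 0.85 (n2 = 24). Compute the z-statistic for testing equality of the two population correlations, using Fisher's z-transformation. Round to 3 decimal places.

-3.157

Fisher z-transforms: z1 = atanh(0.49) = 0.536060, z2 = atanh(0.85) = 1.256153; difference d = -0.720093
Var(d) = 1/227 + 1/21 = 0.0044053 + 0.0476190 = 0.0520243
z = d/√Var(d) = -0.720093 / √0.0520243 = -0.720093 / 0.228088 = -3.157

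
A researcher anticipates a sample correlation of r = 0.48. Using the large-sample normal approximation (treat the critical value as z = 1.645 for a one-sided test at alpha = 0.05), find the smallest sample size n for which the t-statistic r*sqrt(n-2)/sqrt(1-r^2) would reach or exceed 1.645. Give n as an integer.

12

r√(n−2)/√(1−r²) ≥ 1.645  ⇔  n−2 ≥ (1.645)²·(1−r²)/r²
(1−r²)/r² = (1−0.2304)/0.2304 = 3.3403
n ≥ 2 + 2.706025·3.3403 = 2 + 9.0389 = 11.0389
⌈11.0389⌉ = 12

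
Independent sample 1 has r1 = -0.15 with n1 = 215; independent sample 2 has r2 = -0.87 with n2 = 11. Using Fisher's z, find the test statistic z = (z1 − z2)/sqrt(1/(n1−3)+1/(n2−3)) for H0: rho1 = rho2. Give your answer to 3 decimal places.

Fisher z-transforms: z1 = atanh(-0.15) = -0.151140, z2 = atanh(-0.87) = -1.333080; difference d = 1.181940
Var(d) = 1/212 + 1/8 = 0.0047170 + 0.1250000 = 0.1297170
z = d/√Var(d) = 1.181940 / √0.1297170 = 1.181940 / 0.360162 = 3.282

3.282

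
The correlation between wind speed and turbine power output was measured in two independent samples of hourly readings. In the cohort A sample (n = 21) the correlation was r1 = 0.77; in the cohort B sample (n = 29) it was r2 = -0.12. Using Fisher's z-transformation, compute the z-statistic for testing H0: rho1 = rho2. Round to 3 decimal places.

z1 = atanh(0.77) = 1.020328,  z2 = atanh(-0.12) = -0.120581
SE = √(1/(n1−3) + 1/(n2−3)) = √(1/18 + 1/26) = √(0.0555556 + 0.0384615) = √0.0940171 = 0.306622
z = (z1 − z2)/SE = (1.020328 − (-0.120581)) / 0.306622 = 1.140909 / 0.306622 = 3.721

3.721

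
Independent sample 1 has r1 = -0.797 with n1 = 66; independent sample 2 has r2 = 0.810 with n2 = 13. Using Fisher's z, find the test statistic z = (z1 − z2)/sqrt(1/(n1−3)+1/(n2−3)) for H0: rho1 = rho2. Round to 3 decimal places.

-6.514

Fisher z-transforms: z1 = atanh(-0.797) = -1.090334, z2 = atanh(0.810) = 1.127029; difference d = -2.217363
Var(d) = 1/63 + 1/10 = 0.0158730 + 0.1000000 = 0.1158730
z = d/√Var(d) = -2.217363 / √0.1158730 = -2.217363 / 0.340401 = -6.514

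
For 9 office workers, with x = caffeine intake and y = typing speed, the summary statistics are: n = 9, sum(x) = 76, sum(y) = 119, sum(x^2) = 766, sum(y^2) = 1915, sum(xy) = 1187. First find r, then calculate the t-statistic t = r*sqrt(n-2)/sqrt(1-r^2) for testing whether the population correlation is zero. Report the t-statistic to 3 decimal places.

Numerator: nΣxy − (Σx)(Σy) = 9·1187 − (76)(119) = 1639
Denominator: √[(nΣx²−(Σx)²)(nΣy²−(Σy)²)]
  nΣx²−(Σx)² = 9·766 − 5776 = 1118;  nΣy²−(Σy)² = 9·1915 − 14161 = 3074
  √(1118·3074) = √3436732 = 1853.8425
r = 1639 / 1853.8425 = 0.8841
t = r·√(n−2)/√(1−r²) = 0.8841·√7 / √(1−0.781633) = 2.339109 / 0.467298 = 5.006

5.006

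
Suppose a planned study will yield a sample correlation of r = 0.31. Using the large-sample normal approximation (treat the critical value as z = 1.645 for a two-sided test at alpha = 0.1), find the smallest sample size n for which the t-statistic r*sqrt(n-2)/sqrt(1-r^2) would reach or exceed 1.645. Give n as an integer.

28

Need r·√(n−2)/√(1−r²) ≥ 1.645
√(n−2) ≥ 1.645·√(1−0.0961) / 0.31 = 1.645·0.950737 / 0.31 = 5.0450
n−2 ≥ 25.4520  ⇒  n ≥ 27.4520
Smallest integer n = 28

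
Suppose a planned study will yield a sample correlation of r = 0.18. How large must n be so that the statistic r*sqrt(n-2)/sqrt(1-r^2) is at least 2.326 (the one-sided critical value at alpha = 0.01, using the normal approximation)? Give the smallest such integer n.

164

r√(n−2)/√(1−r²) ≥ 2.326  ⇔  n−2 ≥ (2.326)²·(1−r²)/r²
(1−r²)/r² = (1−0.0324)/0.0324 = 29.8642
n ≥ 2 + 5.410276·29.8642 = 2 + 161.5736 = 163.5736
⌈163.5736⌉ = 164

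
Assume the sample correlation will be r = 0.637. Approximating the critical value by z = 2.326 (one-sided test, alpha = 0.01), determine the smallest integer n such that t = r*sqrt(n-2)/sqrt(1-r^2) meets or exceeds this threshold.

Need r·√(n−2)/√(1−r²) ≥ 2.326
√(n−2) ≥ 2.326·√(1−0.405769) / 0.637 = 2.326·0.770864 / 0.637 = 2.8148
n−2 ≥ 7.9231  ⇒  n ≥ 9.9231
Smallest integer n = 10

10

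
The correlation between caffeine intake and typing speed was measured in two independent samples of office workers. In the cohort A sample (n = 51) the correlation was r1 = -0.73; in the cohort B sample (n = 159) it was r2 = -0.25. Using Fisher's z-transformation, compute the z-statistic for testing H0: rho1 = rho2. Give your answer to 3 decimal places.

-4.079

Fisher z-transforms: z1 = atanh(-0.73) = -0.928727, z2 = atanh(-0.25) = -0.255413; difference d = -0.673314
Var(d) = 1/48 + 1/156 = 0.0208333 + 0.0064103 = 0.0272436
z = d/√Var(d) = -0.673314 / √0.0272436 = -0.673314 / 0.165056 = -4.079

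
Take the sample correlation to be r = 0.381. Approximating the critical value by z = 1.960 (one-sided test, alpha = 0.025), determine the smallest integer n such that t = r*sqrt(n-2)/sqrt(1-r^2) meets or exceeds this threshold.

Need r·√(n−2)/√(1−r²) ≥ 1.960
√(n−2) ≥ 1.960·√(1−0.145161) / 0.381 = 1.960·0.924575 / 0.381 = 4.7563
n−2 ≥ 22.6224  ⇒  n ≥ 24.6224
Smallest integer n = 25

25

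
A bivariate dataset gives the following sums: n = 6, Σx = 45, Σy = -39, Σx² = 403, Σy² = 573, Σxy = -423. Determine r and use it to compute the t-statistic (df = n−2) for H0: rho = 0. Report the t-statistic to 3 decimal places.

Numerator: nΣxy − (Σx)(Σy) = 6·(-423) − (45)(-39) = -783
Denominator: √[(nΣx²−(Σx)²)(nΣy²−(Σy)²)]
  nΣx²−(Σx)² = 6·403 − 2025 = 393;  nΣy²−(Σy)² = 6·573 − 1521 = 1917
  √(393·1917) = √753381 = 867.9752
r = -783 / 867.9752 = -0.9021
t = r·√(n−2)/√(1−r²) = -0.9021·√4 / √(1−0.813784) = -1.804200 / 0.431528 = -4.181

-4.181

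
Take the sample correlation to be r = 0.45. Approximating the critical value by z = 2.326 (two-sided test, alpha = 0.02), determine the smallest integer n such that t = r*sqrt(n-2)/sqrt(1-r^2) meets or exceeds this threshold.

24

r√(n−2)/√(1−r²) ≥ 2.326  ⇔  n−2 ≥ (2.326)²·(1−r²)/r²
(1−r²)/r² = (1−0.2025)/0.2025 = 3.9383
n ≥ 2 + 5.410276·3.9383 = 2 + 21.3073 = 23.3073
⌈23.3073⌉ = 24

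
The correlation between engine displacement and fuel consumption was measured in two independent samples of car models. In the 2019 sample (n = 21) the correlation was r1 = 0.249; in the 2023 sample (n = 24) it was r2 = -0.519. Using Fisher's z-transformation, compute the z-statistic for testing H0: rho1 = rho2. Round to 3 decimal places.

2.582

z1 = atanh(0.249) = 0.254346,  z2 = atanh(-0.519) = -0.574970
SE = √(1/(n1−3) + 1/(n2−3)) = √(1/18 + 1/21) = √(0.0555556 + 0.0476190) = √0.1031746 = 0.321208
z = (z1 − z2)/SE = (0.254346 − (-0.574970)) / 0.321208 = 0.829316 / 0.321208 = 2.582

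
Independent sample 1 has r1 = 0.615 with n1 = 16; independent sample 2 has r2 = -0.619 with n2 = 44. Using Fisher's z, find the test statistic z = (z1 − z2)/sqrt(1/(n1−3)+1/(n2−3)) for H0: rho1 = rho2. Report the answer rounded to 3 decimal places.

4.525

z1 = atanh(0.615) = 0.716923,  z2 = atanh(-0.619) = -0.723382
SE = √(1/(n1−3) + 1/(n2−3)) = √(1/13 + 1/41) = √(0.0769231 + 0.0243902) = √0.1013133 = 0.318298
z = (z1 − z2)/SE = (0.716923 − (-0.723382)) / 0.318298 = 1.440305 / 0.318298 = 4.525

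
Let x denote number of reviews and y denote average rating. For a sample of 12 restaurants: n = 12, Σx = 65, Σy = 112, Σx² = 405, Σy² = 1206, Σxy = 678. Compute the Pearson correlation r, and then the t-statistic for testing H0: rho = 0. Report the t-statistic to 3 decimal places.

3.861

S_xy = nΣxy − ΣxΣy = 12·678 − 65·112 = 8136 − 7280 = 856
S_xx = nΣx² − (Σx)² = 12·405 − 65² = 4860 − 4225 = 635
S_yy = nΣy² − (Σy)² = 12·1206 − 112² = 14472 − 12544 = 1928
r = S_xy / √(S_xx·S_yy) = 856 / √(635·1928) = 856 / √1224280 = 856 / 1106.4719 = 0.7736
t = r·√(n−2)/√(1−r²) = 0.7736·√10 / √(1−0.598457) = 2.446338 / 0.633674 = 3.861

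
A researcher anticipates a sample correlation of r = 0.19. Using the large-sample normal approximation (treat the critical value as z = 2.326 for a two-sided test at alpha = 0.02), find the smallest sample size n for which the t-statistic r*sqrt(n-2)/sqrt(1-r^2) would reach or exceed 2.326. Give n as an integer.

147

Need r·√(n−2)/√(1−r²) ≥ 2.326
√(n−2) ≥ 2.326·√(1−0.0361) / 0.19 = 2.326·0.981784 / 0.19 = 12.0191
n−2 ≥ 144.4588  ⇒  n ≥ 146.4588
Smallest integer n = 147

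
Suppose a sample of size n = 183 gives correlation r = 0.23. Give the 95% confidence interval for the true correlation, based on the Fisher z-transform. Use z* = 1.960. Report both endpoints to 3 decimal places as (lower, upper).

(0.088, 0.363)

z_r = atanh(0.23) = 0.234189;  SE = 1/√(n−3) = 1/√180 = 0.074536
z-limits: 0.234189 ± 1.960·0.074536 = 0.234189 ± 0.146091 = [0.088098, 0.380280]
ρ-limits: (tanh 0.088098, tanh 0.380280) = (0.088, 0.363)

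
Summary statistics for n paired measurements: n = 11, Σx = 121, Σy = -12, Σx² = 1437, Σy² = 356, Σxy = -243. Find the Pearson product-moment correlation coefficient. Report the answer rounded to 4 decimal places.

-0.5822

S_xy = nΣxy − ΣxΣy = 11·(-243) − 121·(-12) = -2673 − (-1452) = -1221
S_xx = nΣx² − (Σx)² = 11·1437 − 121² = 15807 − 14641 = 1166
S_yy = nΣy² − (Σy)² = 11·356 − (-12)² = 3916 − 144 = 3772
r = S_xy / √(S_xx·S_yy) = -1221 / √(1166·3772) = -1221 / √4398152 = -1221 / 2097.1772 = -0.5822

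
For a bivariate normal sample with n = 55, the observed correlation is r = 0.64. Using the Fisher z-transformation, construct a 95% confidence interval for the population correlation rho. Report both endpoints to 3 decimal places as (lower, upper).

(0.451, 0.774)

Fisher z: z_r = atanh(r) = ½·ln((1+0.64)/(1−0.64)) = 0.758174
SE(z) = 1/√(n−3) = 1/√52 = 0.138675
95% ⇒ z* = 1.960; margin = 1.960·0.138675 = 0.271803
CI on z-scale: (0.486371, 1.029977)
Back-transform: tanh(0.486371) = 0.451331, tanh(1.029977) = 0.773899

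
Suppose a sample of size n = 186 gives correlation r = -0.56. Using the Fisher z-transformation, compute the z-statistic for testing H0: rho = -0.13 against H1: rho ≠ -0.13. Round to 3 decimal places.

z_r = atanh(-0.56) = -0.632833,  z_0 = atanh(-0.13) = -0.130740
SE = 1/√(n−3) = 1/√183 = 0.073922
z = (z_r − z_0)/SE = (-0.632833 − (-0.130740)) / 0.073922 = -0.502093 / 0.073922 = -6.792

-6.792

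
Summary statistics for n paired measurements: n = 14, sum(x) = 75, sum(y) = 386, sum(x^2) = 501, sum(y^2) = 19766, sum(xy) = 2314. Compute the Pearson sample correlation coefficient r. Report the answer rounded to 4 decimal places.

S_xy = nΣxy − ΣxΣy = 14·2314 − 75·386 = 32396 − 28950 = 3446
S_xx = nΣx² − (Σx)² = 14·501 − 75² = 7014 − 5625 = 1389
S_yy = nΣy² − (Σy)² = 14·19766 − 386² = 276724 − 148996 = 127728
r = S_xy / √(S_xx·S_yy) = 3446 / √(1389·127728) = 3446 / √177414192 = 3446 / 13319.6919 = 0.2587

0.2587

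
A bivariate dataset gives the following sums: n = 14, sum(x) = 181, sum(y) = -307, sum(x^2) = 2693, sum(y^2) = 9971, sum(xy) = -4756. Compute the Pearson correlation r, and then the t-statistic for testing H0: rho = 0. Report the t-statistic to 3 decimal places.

-3.766

Numerator: nΣxy − (Σx)(Σy) = 14·(-4756) − (181)(-307) = -11017
Denominator: √[(nΣx²−(Σx)²)(nΣy²−(Σy)²)]
  nΣx²−(Σx)² = 14·2693 − 32761 = 4941;  nΣy²−(Σy)² = 14·9971 − 94249 = 45345
  √(4941·45345) = √224049645 = 14968.2880
r = -11017 / 14968.2880 = -0.7360
t = r·√(n−2)/√(1−r²) = -0.7360·√12 / √(1−0.541696) = -2.549579 / 0.676982 = -3.766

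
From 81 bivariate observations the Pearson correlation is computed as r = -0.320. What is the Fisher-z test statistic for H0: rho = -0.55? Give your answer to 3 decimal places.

Fisher z: atanh(-0.320) = -0.331647, atanh(-0.55) = -0.618381
z = (z_r − z_0)·√(n−3) = (-0.331647 − (-0.618381))·√78 = 0.286734 · 8.831761 = 2.532

2.532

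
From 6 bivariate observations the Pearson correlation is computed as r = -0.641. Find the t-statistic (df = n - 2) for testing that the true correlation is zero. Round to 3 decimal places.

-1.670

1 − r² = 1 − 0.410881 = 0.589119;  √(1−r²) = 0.767541
√(n−2) = √4 = 2.000000
t = r·√(n−2)/√(1−r²) = -0.641 · 2.000000 / 0.767541 = -1.670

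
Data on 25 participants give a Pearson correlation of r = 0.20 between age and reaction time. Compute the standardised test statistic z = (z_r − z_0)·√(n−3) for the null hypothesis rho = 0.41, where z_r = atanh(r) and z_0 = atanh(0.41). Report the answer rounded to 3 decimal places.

Fisher z: atanh(0.20) = 0.202733, atanh(0.41) = 0.435611
z = (z_r − z_0)·√(n−3) = (0.202733 − 0.435611)·√22 = -0.232878 · 4.690416 = -1.092

-1.092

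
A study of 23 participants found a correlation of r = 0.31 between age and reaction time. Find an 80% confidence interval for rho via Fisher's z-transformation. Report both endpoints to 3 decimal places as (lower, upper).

(0.034, 0.542)

Fisher z: z_r = atanh(r) = ½·ln((1+0.31)/(1−0.31)) = 0.320545
SE(z) = 1/√(n−3) = 1/√20 = 0.223607
80% ⇒ z* = 1.282; margin = 1.282·0.223607 = 0.286664
CI on z-scale: (0.033881, 0.607209)
Back-transform: tanh(0.033881) = 0.033868, tanh(0.607209) = 0.542159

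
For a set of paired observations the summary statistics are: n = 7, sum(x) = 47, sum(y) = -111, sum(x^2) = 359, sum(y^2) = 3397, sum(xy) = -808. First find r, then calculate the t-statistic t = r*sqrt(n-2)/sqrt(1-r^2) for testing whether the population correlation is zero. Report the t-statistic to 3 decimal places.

S_xy = nΣxy − ΣxΣy = 7·(-808) − 47·(-111) = -5656 − (-5217) = -439
S_xx = nΣx² − (Σx)² = 7·359 − 47² = 2513 − 2209 = 304
S_yy = nΣy² − (Σy)² = 7·3397 − (-111)² = 23779 − 12321 = 11458
r = S_xy / √(S_xx·S_yy) = -439 / √(304·11458) = -439 / √3483232 = -439 / 1866.3419 = -0.2352
t = r·√(n−2)/√(1−r²) = -0.2352·√5 / √(1−0.055319) = -0.525923 / 0.971947 = -0.541

-0.541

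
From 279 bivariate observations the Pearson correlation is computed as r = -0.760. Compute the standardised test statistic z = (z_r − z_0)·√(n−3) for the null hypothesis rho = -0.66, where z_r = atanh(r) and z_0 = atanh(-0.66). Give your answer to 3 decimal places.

-3.379

z_r = atanh(-0.760) = -0.996215,  z_0 = atanh(-0.66) = -0.792814
SE = 1/√(n−3) = 1/√276 = 0.060193
z = (z_r − z_0)/SE = (-0.996215 − (-0.792814)) / 0.060193 = -0.203401 / 0.060193 = -3.379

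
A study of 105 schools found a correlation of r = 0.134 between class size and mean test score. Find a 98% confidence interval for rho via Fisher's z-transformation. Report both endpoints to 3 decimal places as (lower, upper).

(-0.095, 0.350)

Fisher z: z_r = atanh(r) = ½·ln((1+0.134)/(1−0.134)) = 0.134811
SE(z) = 1/√(n−3) = 1/√102 = 0.099015
98% ⇒ z* = 2.326; margin = 2.326·0.099015 = 0.230309
CI on z-scale: (-0.095498, 0.365120)
Back-transform: tanh(-0.095498) = -0.095209, tanh(0.365120) = 0.349716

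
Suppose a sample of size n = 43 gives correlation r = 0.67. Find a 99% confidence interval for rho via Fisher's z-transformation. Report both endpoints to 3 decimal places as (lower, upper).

Fisher z: z_r = atanh(r) = ½·ln((1+0.67)/(1−0.67)) = 0.810743
SE(z) = 1/√(n−3) = 1/√40 = 0.158114
99% ⇒ z* = 2.576; margin = 2.576·0.158114 = 0.407302
CI on z-scale: (0.403441, 1.218045)
Back-transform: tanh(0.403441) = 0.382889, tanh(1.218045) = 0.839077

(0.383, 0.839)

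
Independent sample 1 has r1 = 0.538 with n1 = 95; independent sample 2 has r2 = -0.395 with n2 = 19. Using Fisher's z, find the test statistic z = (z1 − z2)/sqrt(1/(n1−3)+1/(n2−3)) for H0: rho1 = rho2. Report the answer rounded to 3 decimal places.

3.762

Fisher z-transforms: z1 = atanh(0.538) = 0.601337, z2 = atanh(-0.395) = -0.417711; difference d = 1.019048
Var(d) = 1/92 + 1/16 = 0.0108696 + 0.0625000 = 0.0733696
z = d/√Var(d) = 1.019048 / √0.0733696 = 1.019048 / 0.270868 = 3.762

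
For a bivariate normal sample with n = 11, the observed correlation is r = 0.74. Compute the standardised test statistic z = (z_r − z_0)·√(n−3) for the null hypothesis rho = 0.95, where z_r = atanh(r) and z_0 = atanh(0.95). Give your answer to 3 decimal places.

-2.493

z_r = atanh(0.74) = 0.950479,  z_0 = atanh(0.95) = 1.831781
SE = 1/√(n−3) = 1/√8 = 0.353553
z = (z_r − z_0)/SE = (0.950479 − 1.831781) / 0.353553 = -0.881302 / 0.353553 = -2.493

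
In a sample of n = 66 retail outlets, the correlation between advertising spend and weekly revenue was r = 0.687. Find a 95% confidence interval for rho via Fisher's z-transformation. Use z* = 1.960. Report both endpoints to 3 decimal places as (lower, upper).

Fisher z: z_r = atanh(r) = ½·ln((1+0.687)/(1−0.687)) = 0.842252
SE(z) = 1/√(n−3) = 1/√63 = 0.125988
95% ⇒ z* = 1.960; margin = 1.960·0.125988 = 0.246936
CI on z-scale: (0.595316, 1.089188)
Back-transform: tanh(0.595316) = 0.533708, tanh(1.089188) = 0.796582

(0.534, 0.797)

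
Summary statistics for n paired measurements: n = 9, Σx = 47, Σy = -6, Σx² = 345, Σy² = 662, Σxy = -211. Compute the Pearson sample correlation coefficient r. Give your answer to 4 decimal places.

-0.7020

Numerator: nΣxy − (Σx)(Σy) = 9·(-211) − (47)(-6) = -1617
Denominator: √[(nΣx²−(Σx)²)(nΣy²−(Σy)²)]
  nΣx²−(Σx)² = 9·345 − 2209 = 896;  nΣy²−(Σy)² = 9·662 − 36 = 5922
  √(896·5922) = √5306112 = 2303.4999
r = -1617 / 2303.4999 = -0.7020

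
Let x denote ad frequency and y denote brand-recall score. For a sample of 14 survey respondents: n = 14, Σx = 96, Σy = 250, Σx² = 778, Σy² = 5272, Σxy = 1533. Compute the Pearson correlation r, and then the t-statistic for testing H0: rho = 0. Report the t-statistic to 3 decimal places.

-2.486

S_xy = nΣxy − ΣxΣy = 14·1533 − 96·250 = 21462 − 24000 = -2538
S_xx = nΣx² − (Σx)² = 14·778 − 96² = 10892 − 9216 = 1676
S_yy = nΣy² − (Σy)² = 14·5272 − 250² = 73808 − 62500 = 11308
r = S_xy / √(S_xx·S_yy) = -2538 / √(1676·11308) = -2538 / √18952208 = -2538 / 4353.4134 = -0.5830
t = r·√(n−2)/√(1−r²) = -0.5830·√12 / √(1−0.339889) = -2.019571 / 0.812472 = -2.486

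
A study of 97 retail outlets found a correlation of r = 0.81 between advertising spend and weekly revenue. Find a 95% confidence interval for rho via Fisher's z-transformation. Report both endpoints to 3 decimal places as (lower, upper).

(0.728, 0.869)

z_r = atanh(0.81) = 1.127029;  SE = 1/√(n−3) = 1/√94 = 0.103142
z-limits: 1.127029 ± 1.960·0.103142 = 1.127029 ± 0.202158 = [0.924871, 1.329187]
ρ-limits: (tanh 0.924871, tanh 1.329187) = (0.728, 0.869)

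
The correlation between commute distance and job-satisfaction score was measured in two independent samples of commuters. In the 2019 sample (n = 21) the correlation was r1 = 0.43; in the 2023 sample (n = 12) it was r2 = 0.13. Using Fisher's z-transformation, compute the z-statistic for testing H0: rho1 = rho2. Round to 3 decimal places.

0.806

Fisher z-transforms: z1 = atanh(0.43) = 0.459897, z2 = atanh(0.13) = 0.130740; difference d = 0.329157
Var(d) = 1/18 + 1/9 = 0.0555556 + 0.1111111 = 0.1666667
z = d/√Var(d) = 0.329157 / √0.1666667 = 0.329157 / 0.408248 = 0.806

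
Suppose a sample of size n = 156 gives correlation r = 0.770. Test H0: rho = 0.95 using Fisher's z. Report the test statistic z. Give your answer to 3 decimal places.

-10.037

z_r = atanh(0.770) = 1.020328,  z_0 = atanh(0.95) = 1.831781
SE = 1/√(n−3) = 1/√153 = 0.080845
z = (z_r − z_0)/SE = (1.020328 − 1.831781) / 0.080845 = -0.811453 / 0.080845 = -10.037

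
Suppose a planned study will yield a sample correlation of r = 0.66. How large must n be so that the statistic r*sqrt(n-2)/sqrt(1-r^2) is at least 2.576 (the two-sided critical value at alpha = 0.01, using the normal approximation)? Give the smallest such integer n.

r√(n−2)/√(1−r²) ≥ 2.576  ⇔  n−2 ≥ (2.576)²·(1−r²)/r²
(1−r²)/r² = (1−0.4356)/0.4356 = 1.2957
n ≥ 2 + 6.635776·1.2957 = 2 + 8.5980 = 10.5980
⌈10.5980⌉ = 11

11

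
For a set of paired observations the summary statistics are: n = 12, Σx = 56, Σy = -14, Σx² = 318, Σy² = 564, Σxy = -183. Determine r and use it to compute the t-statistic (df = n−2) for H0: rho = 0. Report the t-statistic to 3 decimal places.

-2.838

S_xy = nΣxy − ΣxΣy = 12·(-183) − 56·(-14) = -2196 − (-784) = -1412
S_xx = nΣx² − (Σx)² = 12·318 − 56² = 3816 − 3136 = 680
S_yy = nΣy² − (Σy)² = 12·564 − (-14)² = 6768 − 196 = 6572
r = S_xy / √(S_xx·S_yy) = -1412 / √(680·6572) = -1412 / √4468960 = -1412 / 2113.9915 = -0.6679
t = r·√(n−2)/√(1−r²) = -0.6679·√10 / √(1−0.446090) = -2.112085 / 0.744251 = -2.838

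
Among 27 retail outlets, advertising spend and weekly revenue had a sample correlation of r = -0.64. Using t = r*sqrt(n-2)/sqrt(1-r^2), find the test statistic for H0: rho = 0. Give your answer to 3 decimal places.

1 − r² = 1 − 0.4096 = 0.5904;  √(1−r²) = 0.768375
√(n−2) = √25 = 5.000000
t = r·√(n−2)/√(1−r²) = -0.64 · 5.000000 / 0.768375 = -4.165

-4.165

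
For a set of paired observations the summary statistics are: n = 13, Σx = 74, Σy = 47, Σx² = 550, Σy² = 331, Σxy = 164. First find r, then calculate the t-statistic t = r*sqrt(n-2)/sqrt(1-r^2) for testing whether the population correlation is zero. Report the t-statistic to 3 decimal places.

S_xy = nΣxy − ΣxΣy = 13·164 − 74·47 = 2132 − 3478 = -1346
S_xx = nΣx² − (Σx)² = 13·550 − 74² = 7150 − 5476 = 1674
S_yy = nΣy² − (Σy)² = 13·331 − 47² = 4303 − 2209 = 2094
r = S_xy / √(S_xx·S_yy) = -1346 / √(1674·2094) = -1346 / √3505356 = -1346 / 1872.2596 = -0.7189
t = r·√(n−2)/√(1−r²) = -0.7189·√11 / √(1−0.516817) = -2.384322 / 0.695114 = -3.430

-3.430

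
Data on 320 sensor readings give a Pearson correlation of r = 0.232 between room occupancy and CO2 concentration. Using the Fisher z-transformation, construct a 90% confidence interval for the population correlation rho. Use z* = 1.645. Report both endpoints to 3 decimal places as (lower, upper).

(0.143, 0.317)

z_r = atanh(0.232) = 0.236302;  SE = 1/√(n−3) = 1/√317 = 0.056166
z-limits: 0.236302 ± 1.645·0.056166 = 0.236302 ± 0.092393 = [0.143909, 0.328695]
ρ-limits: (tanh 0.143909, tanh 0.328695) = (0.143, 0.317)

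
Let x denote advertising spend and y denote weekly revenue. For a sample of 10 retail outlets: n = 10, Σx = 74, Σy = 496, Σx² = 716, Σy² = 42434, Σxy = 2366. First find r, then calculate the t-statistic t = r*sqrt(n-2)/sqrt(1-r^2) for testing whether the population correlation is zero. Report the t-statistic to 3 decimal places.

Numerator: nΣxy − (Σx)(Σy) = 10·2366 − (74)(496) = -13044
Denominator: √[(nΣx²−(Σx)²)(nΣy²−(Σy)²)]
  nΣx²−(Σx)² = 10·716 − 5476 = 1684;  nΣy²−(Σy)² = 10·42434 − 246016 = 178324
  √(1684·178324) = √300297616 = 17329.0974
r = -13044 / 17329.0974 = -0.7527
t = r·√(n−2)/√(1−r²) = -0.7527·√8 / √(1−0.566557) = -2.128957 / 0.658364 = -3.234

-3.234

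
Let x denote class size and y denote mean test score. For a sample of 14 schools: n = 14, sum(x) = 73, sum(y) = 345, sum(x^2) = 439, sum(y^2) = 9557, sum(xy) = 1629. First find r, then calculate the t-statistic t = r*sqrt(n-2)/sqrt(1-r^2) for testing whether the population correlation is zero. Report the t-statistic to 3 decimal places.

Numerator: nΣxy − (Σx)(Σy) = 14·1629 − (73)(345) = -2379
Denominator: √[(nΣx²−(Σx)²)(nΣy²−(Σy)²)]
  nΣx²−(Σx)² = 14·439 − 5329 = 817;  nΣy²−(Σy)² = 14·9557 − 119025 = 14773
  √(817·14773) = √12069541 = 3474.1245
r = -2379 / 3474.1245 = -0.6848
t = r·√(n−2)/√(1−r²) = -0.6848·√12 / √(1−0.468951) = -2.372217 / 0.728731 = -3.255

-3.255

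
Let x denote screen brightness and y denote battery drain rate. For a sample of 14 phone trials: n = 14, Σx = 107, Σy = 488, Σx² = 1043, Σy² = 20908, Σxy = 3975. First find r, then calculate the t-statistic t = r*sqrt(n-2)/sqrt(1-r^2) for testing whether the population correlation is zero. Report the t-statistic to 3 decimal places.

Numerator: nΣxy − (Σx)(Σy) = 14·3975 − (107)(488) = 3434
Denominator: √[(nΣx²−(Σx)²)(nΣy²−(Σy)²)]
  nΣx²−(Σx)² = 14·1043 − 11449 = 3153;  nΣy²−(Σy)² = 14·20908 − 238144 = 54568
  √(3153·54568) = √172052904 = 13116.8938
r = 3434 / 13116.8938 = 0.2618
t = r·√(n−2)/√(1−r²) = 0.2618·√12 / √(1−0.068539) = 0.906902 / 0.965122 = 0.940

0.940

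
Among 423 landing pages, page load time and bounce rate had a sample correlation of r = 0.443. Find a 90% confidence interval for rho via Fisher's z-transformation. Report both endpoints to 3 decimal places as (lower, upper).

(0.376, 0.505)

Fisher z: z_r = atanh(r) = ½·ln((1+0.443)/(1−0.443)) = 0.475957
SE(z) = 1/√(n−3) = 1/√420 = 0.048795
90% ⇒ z* = 1.645; margin = 1.645·0.048795 = 0.080268
CI on z-scale: (0.395689, 0.556225)
Back-transform: tanh(0.395689) = 0.376254, tanh(0.556225) = 0.505171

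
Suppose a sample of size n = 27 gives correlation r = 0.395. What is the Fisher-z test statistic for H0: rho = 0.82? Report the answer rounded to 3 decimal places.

Fisher z: atanh(0.395) = 0.417711, atanh(0.82) = 1.156817
z = (z_r − z_0)·√(n−3) = (0.417711 − 1.156817)·√24 = -0.739106 · 4.898979 = -3.621

-3.621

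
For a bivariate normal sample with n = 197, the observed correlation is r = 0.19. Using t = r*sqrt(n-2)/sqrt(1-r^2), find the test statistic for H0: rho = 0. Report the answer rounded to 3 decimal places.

2.702

t = r·√(n−2) / √(1−r²) with r = 0.19, n = 197
  = 0.19·√195 / √(1 − 0.0361)
  = 0.19·13.964240 / 0.981784
  = 2.653206 / 0.981784 = 2.702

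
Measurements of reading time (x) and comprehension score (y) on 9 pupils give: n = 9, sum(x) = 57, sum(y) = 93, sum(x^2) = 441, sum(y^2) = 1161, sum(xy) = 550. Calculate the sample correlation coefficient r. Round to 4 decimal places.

-0.3083

Numerator: nΣxy − (Σx)(Σy) = 9·550 − (57)(93) = -351
Denominator: √[(nΣx²−(Σx)²)(nΣy²−(Σy)²)]
  nΣx²−(Σx)² = 9·441 − 3249 = 720;  nΣy²−(Σy)² = 9·1161 − 8649 = 1800
  √(720·1800) = √1296000 = 1138.4200
r = -351 / 1138.4200 = -0.3083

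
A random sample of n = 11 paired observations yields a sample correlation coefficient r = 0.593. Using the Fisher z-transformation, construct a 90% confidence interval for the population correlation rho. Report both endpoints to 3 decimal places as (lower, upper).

Fisher z: z_r = atanh(r) = ½·ln((1+0.593)/(1−0.593)) = 0.682281
SE(z) = 1/√(n−3) = 1/√8 = 0.353553
90% ⇒ z* = 1.645; margin = 1.645·0.353553 = 0.581595
CI on z-scale: (0.100686, 1.263876)
Back-transform: tanh(0.100686) = 0.100347, tanh(1.263876) = 0.852129

(0.100, 0.852)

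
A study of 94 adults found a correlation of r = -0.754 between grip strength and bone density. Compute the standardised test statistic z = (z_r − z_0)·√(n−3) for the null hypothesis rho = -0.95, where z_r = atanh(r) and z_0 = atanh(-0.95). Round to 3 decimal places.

Fisher z: atanh(-0.754) = -0.982161, atanh(-0.95) = -1.831781
z = (z_r − z_0)·√(n−3) = (-0.982161 − (-1.831781))·√91 = 0.849620 · 9.539392 = 8.105

8.105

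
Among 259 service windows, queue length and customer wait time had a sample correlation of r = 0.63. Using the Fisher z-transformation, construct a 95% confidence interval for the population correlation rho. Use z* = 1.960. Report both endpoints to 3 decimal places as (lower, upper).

(0.550, 0.698)

Fisher z: z_r = atanh(r) = ½·ln((1+0.63)/(1−0.63)) = 0.741416
SE(z) = 1/√(n−3) = 1/√256 = 0.062500
95% ⇒ z* = 1.960; margin = 1.960·0.062500 = 0.122500
CI on z-scale: (0.618916, 0.863916)
Back-transform: tanh(0.618916) = 0.550373, tanh(0.863916) = 0.698270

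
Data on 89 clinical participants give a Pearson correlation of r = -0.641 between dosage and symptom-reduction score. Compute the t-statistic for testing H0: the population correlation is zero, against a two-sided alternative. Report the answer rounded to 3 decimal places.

-7.790

t = r·√(n−2) / √(1−r²) with r = -0.641, n = 89
  = -0.641·√87 / √(1 − 0.410881)
  = -0.641·9.327379 / 0.767541
  = -5.978850 / 0.767541 = -7.790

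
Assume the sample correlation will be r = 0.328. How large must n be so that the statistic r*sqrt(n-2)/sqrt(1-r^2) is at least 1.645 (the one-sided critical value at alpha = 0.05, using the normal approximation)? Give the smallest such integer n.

25

r√(n−2)/√(1−r²) ≥ 1.645  ⇔  n−2 ≥ (1.645)²·(1−r²)/r²
(1−r²)/r² = (1−0.107584)/0.107584 = 8.2951
n ≥ 2 + 2.706025·8.2951 = 2 + 22.4467 = 24.4467
⌈24.4467⌉ = 25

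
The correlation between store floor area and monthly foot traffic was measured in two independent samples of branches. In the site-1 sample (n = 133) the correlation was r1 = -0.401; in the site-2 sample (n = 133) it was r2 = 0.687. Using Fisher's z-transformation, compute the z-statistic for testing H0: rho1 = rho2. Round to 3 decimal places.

-10.216

z1 = atanh(-0.401) = -0.424840,  z2 = atanh(0.687) = 0.842252
SE = √(1/(n1−3) + 1/(n2−3)) = √(1/130 + 1/130) = √(0.0076923 + 0.0076923) = √0.0153846 = 0.124035
z = (z1 − z2)/SE = (-0.424840 − 0.842252) / 0.124035 = -1.267092 / 0.124035 = -10.216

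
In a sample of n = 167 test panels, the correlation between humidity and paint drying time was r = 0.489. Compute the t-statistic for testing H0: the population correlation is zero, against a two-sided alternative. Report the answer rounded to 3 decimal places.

1 − r² = 1 − 0.239121 = 0.760879;  √(1−r²) = 0.872284
√(n−2) = √165 = 12.845233
t = r·√(n−2)/√(1−r²) = 0.489 · 12.845233 / 0.872284 = 7.201

7.201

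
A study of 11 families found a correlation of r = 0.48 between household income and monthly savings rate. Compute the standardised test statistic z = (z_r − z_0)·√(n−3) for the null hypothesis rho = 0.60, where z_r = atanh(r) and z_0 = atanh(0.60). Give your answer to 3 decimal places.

z_r = atanh(0.48) = 0.522984,  z_0 = atanh(0.60) = 0.693147
SE = 1/√(n−3) = 1/√8 = 0.353553
z = (z_r − z_0)/SE = (0.522984 − 0.693147) / 0.353553 = -0.170163 / 0.353553 = -0.481

-0.481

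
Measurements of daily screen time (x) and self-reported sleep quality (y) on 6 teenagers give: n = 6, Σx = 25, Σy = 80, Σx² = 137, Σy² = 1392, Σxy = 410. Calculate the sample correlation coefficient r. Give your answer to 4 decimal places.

0.7418

Numerator: nΣxy − (Σx)(Σy) = 6·410 − (25)(80) = 460
Denominator: √[(nΣx²−(Σx)²)(nΣy²−(Σy)²)]
  nΣx²−(Σx)² = 6·137 − 625 = 197;  nΣy²−(Σy)² = 6·1392 − 6400 = 1952
  √(197·1952) = √384544 = 620.1161
r = 460 / 620.1161 = 0.7418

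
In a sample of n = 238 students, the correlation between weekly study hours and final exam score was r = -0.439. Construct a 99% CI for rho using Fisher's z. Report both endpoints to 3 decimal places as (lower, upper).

Fisher z: z_r = atanh(r) = ½·ln((1+(-0.439))/(1−(-0.439))) = -0.470991
SE(z) = 1/√(n−3) = 1/√235 = 0.065233
99% ⇒ z* = 2.576; margin = 2.576·0.065233 = 0.168040
CI on z-scale: (-0.639031, -0.302951)
Back-transform: tanh(-0.639031) = -0.564239, tanh(-0.302951) = -0.294011

(-0.564, -0.294)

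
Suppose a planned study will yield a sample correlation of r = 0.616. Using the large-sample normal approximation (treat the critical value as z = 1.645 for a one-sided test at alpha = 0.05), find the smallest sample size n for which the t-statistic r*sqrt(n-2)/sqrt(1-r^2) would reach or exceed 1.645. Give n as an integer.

Need r·√(n−2)/√(1−r²) ≥ 1.645
√(n−2) ≥ 1.645·√(1−0.379456) / 0.616 = 1.645·0.787746 / 0.616 = 2.1036
n−2 ≥ 4.4251  ⇒  n ≥ 6.4251
Smallest integer n = 7

7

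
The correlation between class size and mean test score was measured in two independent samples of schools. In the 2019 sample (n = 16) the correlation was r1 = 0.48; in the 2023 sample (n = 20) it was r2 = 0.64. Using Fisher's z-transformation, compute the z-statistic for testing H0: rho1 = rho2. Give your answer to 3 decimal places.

z1 = atanh(0.48) = 0.522984,  z2 = atanh(0.64) = 0.758174
SE = √(1/(n1−3) + 1/(n2−3)) = √(1/13 + 1/17) = √(0.0769231 + 0.0588235) = √0.1357466 = 0.368438
z = (z1 − z2)/SE = (0.522984 − 0.758174) / 0.368438 = -0.235190 / 0.368438 = -0.638

-0.638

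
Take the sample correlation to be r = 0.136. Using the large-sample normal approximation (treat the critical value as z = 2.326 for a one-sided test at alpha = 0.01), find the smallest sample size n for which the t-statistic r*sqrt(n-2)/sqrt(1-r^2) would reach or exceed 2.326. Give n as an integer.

290

Need r·√(n−2)/√(1−r²) ≥ 2.326
√(n−2) ≥ 2.326·√(1−0.018496) / 0.136 = 2.326·0.990709 / 0.136 = 16.9440
n−2 ≥ 287.0991  ⇒  n ≥ 289.0991
Smallest integer n = 290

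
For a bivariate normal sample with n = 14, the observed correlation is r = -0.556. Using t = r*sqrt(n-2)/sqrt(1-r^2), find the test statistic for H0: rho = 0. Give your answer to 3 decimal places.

-2.317

t = r·√(n−2) / √(1−r²) with r = -0.556, n = 14
  = -0.556·√12 / √(1 − 0.309136)
  = -0.556·3.464102 / 0.831182
  = -1.926041 / 0.831182 = -2.317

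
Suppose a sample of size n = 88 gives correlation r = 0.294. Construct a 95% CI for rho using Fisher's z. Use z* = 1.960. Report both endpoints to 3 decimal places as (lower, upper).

Fisher z: z_r = atanh(r) = ½·ln((1+0.294)/(1−0.294)) = 0.302939
SE(z) = 1/√(n−3) = 1/√85 = 0.108465
95% ⇒ z* = 1.960; margin = 1.960·0.108465 = 0.212591
CI on z-scale: (0.090348, 0.515530)
Back-transform: tanh(0.090348) = 0.090103, tanh(0.515530) = 0.474243

(0.090, 0.474)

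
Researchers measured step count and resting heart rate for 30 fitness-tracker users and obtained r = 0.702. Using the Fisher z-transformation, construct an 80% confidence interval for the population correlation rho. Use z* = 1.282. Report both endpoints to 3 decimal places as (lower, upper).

(0.554, 0.807)

z_r = atanh(0.702) = 0.871233;  SE = 1/√(n−3) = 1/√27 = 0.192450
z-limits: 0.871233 ± 1.282·0.192450 = 0.871233 ± 0.246721 = [0.624512, 1.117954]
ρ-limits: (tanh 0.624512, tanh 1.117954) = (0.554, 0.807)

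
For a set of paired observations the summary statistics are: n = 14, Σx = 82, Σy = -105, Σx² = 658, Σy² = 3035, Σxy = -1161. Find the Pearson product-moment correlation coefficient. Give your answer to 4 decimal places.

S_xy = nΣxy − ΣxΣy = 14·(-1161) − 82·(-105) = -16254 − (-8610) = -7644
S_xx = nΣx² − (Σx)² = 14·658 − 82² = 9212 − 6724 = 2488
S_yy = nΣy² − (Σy)² = 14·3035 − (-105)² = 42490 − 11025 = 31465
r = S_xy / √(S_xx·S_yy) = -7644 / √(2488·31465) = -7644 / √78284920 = -7644 / 8847.8766 = -0.8639

-0.8639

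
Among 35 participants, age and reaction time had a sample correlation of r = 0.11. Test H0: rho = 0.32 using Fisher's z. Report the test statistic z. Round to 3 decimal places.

z_r = atanh(0.11) = 0.110447,  z_0 = atanh(0.32) = 0.331647
SE = 1/√(n−3) = 1/√32 = 0.176777
z = (z_r − z_0)/SE = (0.110447 − 0.331647) / 0.176777 = -0.221200 / 0.176777 = -1.251

-1.251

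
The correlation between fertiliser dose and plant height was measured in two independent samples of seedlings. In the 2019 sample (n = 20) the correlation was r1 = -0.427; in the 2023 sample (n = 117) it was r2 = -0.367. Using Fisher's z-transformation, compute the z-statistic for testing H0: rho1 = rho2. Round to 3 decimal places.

-0.274

z1 = atanh(-0.427) = -0.456222,  z2 = atanh(-0.367) = -0.384952
SE = √(1/(n1−3) + 1/(n2−3)) = √(1/17 + 1/114) = √(0.0588235 + 0.0087719) = √0.0675954 = 0.259991
z = (z1 − z2)/SE = (-0.456222 − (-0.384952)) / 0.259991 = -0.071270 / 0.259991 = -0.274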